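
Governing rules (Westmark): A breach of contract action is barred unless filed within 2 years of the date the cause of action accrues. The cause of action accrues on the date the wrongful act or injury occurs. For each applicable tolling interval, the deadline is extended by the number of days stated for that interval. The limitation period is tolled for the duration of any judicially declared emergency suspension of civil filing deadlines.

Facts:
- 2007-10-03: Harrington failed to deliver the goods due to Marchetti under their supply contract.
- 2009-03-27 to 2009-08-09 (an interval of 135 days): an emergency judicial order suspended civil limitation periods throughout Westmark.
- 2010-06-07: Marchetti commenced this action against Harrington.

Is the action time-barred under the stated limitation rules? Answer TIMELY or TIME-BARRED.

TIME-BARRED

The limitation period began to run on 2007-10-03.
Adding the 2 years base period to 2007-10-03 gives a deadline of 2009-10-03, before any tolling.
The period was tolled for 135 days by the emergency suspension of filing deadlines (2009-03-27 to 2009-08-09), pushing the deadline to 2010-02-15.
Marchetti filed on 2010-06-07, after the 2010-02-15 deadline, so the action is time-barred.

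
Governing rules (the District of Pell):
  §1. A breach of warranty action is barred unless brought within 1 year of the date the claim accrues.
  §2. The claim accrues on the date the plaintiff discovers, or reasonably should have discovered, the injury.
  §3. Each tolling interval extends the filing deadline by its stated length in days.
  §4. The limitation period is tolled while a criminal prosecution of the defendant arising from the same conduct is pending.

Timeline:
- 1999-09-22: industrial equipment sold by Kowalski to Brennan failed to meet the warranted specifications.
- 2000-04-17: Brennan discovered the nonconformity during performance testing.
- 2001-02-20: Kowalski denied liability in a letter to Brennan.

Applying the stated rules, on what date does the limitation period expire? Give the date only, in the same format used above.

The claim did not accrue until Brennan discovered the injury on 2000-04-17; the 1999-09-22 act date does not start the clock under the stated rule.
1 year from 2000-04-17 is 2001-04-17.
The other events in the timeline have no effect on the limitation period under the stated rules.

2001-04-17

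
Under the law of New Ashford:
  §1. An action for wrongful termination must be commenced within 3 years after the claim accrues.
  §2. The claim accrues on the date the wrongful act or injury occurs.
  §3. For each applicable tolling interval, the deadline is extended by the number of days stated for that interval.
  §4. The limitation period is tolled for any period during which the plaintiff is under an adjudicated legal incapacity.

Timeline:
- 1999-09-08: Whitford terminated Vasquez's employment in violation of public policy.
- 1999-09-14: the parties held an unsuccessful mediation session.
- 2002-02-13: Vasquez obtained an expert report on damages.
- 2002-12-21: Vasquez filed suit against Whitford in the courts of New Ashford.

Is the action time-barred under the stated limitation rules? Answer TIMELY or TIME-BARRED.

TIME-BARRED

The claim accrued on 1999-09-08, when the wrongful act occurred.
Adding the 3 years base period to 1999-09-08 gives a deadline of 2002-09-08, before any tolling.
None of the other events listed affects the running of the period under the stated rules.
Vasquez filed on 2002-12-21, after the 2002-09-08 deadline, so the action is time-barred.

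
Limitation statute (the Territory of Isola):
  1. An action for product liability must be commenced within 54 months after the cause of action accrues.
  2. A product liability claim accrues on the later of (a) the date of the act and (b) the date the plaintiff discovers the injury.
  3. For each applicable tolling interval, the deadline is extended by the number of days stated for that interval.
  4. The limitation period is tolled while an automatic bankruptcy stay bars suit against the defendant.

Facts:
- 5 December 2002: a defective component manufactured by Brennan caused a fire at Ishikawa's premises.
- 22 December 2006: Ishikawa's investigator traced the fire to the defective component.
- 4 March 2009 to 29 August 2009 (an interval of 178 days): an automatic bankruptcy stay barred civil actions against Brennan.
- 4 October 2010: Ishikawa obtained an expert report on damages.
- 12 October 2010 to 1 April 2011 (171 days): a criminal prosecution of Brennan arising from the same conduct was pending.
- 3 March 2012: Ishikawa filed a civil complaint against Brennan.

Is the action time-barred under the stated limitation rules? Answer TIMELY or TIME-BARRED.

The claim accrued on 22 December 2006 — the later of the 5 December 2002 act and the 22 December 2006 discovery.
Adding the 54 months base period to 22 December 2006 gives a deadline of 22 June 2011, before any tolling.
Because the automatic bankruptcy stay ran from 4 March 2009 to 29 August 2009, the deadline is extended by 178 days to 17 December 2011.
Although a criminal prosecution ran from 12 October 2010 to 1 April 2011, the stated rules do not make that a tolling event, so it is disregarded.
The other events in the timeline have no effect on the limitation period under the stated rules.
Ishikawa filed on 3 March 2012, after the 17 December 2011 deadline, so the action is time-barred.

TIME-BARRED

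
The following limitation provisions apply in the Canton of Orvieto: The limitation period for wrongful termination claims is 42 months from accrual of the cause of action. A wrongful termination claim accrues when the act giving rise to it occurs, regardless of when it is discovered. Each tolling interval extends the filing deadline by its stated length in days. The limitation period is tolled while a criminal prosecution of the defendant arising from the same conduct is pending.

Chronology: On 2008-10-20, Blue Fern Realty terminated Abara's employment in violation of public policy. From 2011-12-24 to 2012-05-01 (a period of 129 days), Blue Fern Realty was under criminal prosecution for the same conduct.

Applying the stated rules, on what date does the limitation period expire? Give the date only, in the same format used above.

The claim accrued on 2008-10-20, when the wrongful act occurred.
The untolled deadline — 42 months after 2008-10-20 — is 2012-04-20.
Because the pending criminal prosecution ran from 2011-12-24 to 2012-05-01, the deadline is extended by 129 days to 2012-08-27.

2012-08-27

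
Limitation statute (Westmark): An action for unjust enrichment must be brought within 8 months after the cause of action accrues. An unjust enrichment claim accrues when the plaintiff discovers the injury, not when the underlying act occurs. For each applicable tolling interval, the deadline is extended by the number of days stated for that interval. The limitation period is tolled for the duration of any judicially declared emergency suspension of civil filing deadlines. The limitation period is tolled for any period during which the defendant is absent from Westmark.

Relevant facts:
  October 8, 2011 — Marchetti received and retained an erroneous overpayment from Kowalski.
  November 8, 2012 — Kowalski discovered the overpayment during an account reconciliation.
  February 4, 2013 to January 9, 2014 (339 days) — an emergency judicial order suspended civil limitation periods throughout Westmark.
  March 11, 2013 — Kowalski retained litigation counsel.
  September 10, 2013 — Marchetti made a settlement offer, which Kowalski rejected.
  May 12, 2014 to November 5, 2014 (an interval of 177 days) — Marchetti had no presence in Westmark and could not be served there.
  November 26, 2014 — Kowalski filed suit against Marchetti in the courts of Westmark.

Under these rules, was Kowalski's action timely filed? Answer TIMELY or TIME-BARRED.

TIMELY

Accrual is tied to discovery, so the period began on November 8, 2012 rather than on October 8, 2011 when the act occurred.
Adding the 8 months base period to November 8, 2012 gives a deadline of July 8, 2013, before any tolling.
The emergency suspension of filing deadlines from February 4, 2013 to January 9, 2014 tolled the period for 339 days, extending the deadline to June 12, 2014.
The period was tolled for 177 days by the defendant's absence from the jurisdiction (May 12, 2014 to November 5, 2014), pushing the deadline to December 6, 2014.
Nothing else in the chronology tolls or restarts the period.
The November 26, 2014 filing precedes the December 6, 2014 deadline; the claim is timely.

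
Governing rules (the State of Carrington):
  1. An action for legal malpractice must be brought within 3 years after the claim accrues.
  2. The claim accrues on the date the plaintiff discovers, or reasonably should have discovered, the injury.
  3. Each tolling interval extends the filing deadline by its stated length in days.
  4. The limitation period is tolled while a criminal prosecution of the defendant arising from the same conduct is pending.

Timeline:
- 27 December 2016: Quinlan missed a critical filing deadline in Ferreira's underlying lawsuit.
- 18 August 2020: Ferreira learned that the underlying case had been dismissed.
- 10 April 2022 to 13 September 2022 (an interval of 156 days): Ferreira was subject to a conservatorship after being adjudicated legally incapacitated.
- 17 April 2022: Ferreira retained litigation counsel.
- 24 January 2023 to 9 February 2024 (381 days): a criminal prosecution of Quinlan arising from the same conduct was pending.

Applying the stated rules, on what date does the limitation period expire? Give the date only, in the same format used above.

Accrual is tied to discovery, so the period began on 18 August 2020 rather than on 27 December 2016 when the act occurred.
The untolled deadline — 3 years after 18 August 2020 — is 18 August 2023.
The pending criminal prosecution from 24 January 2023 to 9 February 2024 tolled the period for 381 days, extending the deadline to 2 September 2024.
Although the plaintiff's incapacity ran from 10 April 2022 to 13 September 2022, the stated rules do not make that a tolling event, so it is disregarded.
The other events in the timeline have no effect on the limitation period under the stated rules.

2 September 2024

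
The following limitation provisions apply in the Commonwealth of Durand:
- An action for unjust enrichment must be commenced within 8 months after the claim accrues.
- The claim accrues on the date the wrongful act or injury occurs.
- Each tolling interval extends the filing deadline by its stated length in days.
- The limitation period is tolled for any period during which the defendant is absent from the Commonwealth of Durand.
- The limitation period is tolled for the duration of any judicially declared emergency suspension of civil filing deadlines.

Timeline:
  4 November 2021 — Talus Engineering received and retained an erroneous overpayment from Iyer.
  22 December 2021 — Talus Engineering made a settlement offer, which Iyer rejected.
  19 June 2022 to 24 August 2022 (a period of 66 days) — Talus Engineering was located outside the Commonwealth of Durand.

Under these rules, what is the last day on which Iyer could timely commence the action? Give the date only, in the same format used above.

8 September 2022

The claim accrued on 4 November 2021, the date of the act.
Adding the 8 months base period to 4 November 2021 gives a deadline of 4 July 2022, before any tolling.
The defendant's absence from the jurisdiction from 19 June 2022 to 24 August 2022 tolled the period for 66 days, extending the deadline to 8 September 2022.
The other events in the timeline have no effect on the limitation period under the stated rules.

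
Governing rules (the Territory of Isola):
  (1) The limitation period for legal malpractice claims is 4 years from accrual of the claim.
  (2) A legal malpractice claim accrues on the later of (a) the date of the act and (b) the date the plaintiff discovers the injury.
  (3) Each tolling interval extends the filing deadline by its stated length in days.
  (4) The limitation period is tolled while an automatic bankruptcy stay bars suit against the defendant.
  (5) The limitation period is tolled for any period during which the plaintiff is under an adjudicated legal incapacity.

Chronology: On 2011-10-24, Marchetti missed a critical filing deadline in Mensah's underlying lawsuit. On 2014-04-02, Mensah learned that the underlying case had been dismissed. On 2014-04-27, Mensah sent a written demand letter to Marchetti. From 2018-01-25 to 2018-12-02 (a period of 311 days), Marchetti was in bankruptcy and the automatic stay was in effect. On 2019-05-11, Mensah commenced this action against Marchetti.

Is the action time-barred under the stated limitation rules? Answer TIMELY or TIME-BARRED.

The claim accrued on 2014-04-02 — the later of the 2011-10-24 act and the 2014-04-02 discovery.
4 years from 2014-04-02 is 2018-04-02.
Because the automatic bankruptcy stay ran from 2018-01-25 to 2018-12-02, the deadline is extended by 311 days to 2019-02-07.
The other events in the timeline have no effect on the limitation period under the stated rules.
The 2019-05-11 filing falls after the 2019-02-07 deadline; the claim is time-barred.

TIME-BARRED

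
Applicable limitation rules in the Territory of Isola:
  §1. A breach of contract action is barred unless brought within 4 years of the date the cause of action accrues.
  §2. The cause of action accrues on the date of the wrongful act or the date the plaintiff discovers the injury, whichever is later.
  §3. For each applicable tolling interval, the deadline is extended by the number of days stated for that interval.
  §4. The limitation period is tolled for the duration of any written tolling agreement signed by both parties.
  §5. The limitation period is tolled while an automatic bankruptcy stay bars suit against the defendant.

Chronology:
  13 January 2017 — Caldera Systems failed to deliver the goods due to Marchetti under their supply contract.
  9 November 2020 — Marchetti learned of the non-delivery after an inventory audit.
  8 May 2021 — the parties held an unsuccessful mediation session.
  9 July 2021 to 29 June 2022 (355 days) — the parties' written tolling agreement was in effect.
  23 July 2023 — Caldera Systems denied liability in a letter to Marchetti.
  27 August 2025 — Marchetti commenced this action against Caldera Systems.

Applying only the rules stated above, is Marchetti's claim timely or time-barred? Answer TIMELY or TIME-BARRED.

Taking the later of the act (13 January 2017) and discovery (9 November 2020), the claim accrued on 9 November 2020.
4 years from 9 November 2020 is 9 November 2024.
The period was tolled for 355 days by the written tolling agreement (9 July 2021 to 29 June 2022), pushing the deadline to 30 October 2025.
Nothing else in the chronology tolls or restarts the period.
The 27 August 2025 filing precedes the 30 October 2025 deadline; the claim is timely.

TIMELY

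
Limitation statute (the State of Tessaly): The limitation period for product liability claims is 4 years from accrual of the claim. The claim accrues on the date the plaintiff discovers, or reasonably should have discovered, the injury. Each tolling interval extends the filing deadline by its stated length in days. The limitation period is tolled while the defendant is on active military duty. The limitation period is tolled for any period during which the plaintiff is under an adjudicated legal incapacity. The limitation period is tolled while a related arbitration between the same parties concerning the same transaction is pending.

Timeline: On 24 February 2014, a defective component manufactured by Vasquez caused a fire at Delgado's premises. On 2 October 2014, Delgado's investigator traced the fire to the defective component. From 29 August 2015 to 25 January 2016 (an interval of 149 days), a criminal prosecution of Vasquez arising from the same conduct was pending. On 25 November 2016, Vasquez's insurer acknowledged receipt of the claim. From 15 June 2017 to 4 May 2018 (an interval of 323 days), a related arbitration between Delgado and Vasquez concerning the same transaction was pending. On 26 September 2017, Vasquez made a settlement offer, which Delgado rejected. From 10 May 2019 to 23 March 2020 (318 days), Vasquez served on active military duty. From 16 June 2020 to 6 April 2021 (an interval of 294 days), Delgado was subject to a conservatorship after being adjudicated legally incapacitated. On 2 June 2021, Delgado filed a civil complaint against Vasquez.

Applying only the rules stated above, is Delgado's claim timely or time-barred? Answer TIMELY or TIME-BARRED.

TIME-BARRED

Under the discovery rule, the claim accrued on 2 October 2014, when Delgado discovered the injury — not on the 24 February 2014 date of the underlying act.
Adding the 4 years base period to 2 October 2014 gives a deadline of 2 October 2018, before any tolling.
Because the pending related arbitration ran from 15 June 2017 to 4 May 2018, the deadline is extended by 323 days to 21 August 2019.
The period was tolled for 318 days by the defendant's active military service (10 May 2019 to 23 March 2020), pushing the deadline to 4 July 2020.
The period was tolled for 294 days by the plaintiff's legal incapacity (16 June 2020 to 6 April 2021), pushing the deadline to 24 April 2021.
No stated provision tolls the period for a criminal prosecution, so the interval from 29 August 2015 to 25 January 2016 has no effect on the deadline.
None of the other events listed affects the running of the period under the stated rules.
Filing on 2 June 2021 missed the 24 April 2021 deadline — the action is time-barred.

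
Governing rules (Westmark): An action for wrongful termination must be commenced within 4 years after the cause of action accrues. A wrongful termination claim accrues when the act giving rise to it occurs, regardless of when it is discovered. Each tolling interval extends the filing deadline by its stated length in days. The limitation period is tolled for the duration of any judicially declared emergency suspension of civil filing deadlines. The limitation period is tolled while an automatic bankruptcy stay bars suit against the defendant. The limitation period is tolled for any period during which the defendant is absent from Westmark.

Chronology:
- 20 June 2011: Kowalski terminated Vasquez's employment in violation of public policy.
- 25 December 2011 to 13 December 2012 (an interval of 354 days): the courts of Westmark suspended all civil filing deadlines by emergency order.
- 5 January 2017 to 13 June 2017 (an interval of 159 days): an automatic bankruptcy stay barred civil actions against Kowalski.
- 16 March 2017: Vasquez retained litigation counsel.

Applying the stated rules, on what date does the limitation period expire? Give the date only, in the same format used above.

8 June 2016

The limitation period began to run on 20 June 2011.
The untolled deadline — 4 years after 20 June 2011 — is 20 June 2015.
The period was tolled for 354 days by the emergency suspension of filing deadlines (25 December 2011 to 13 December 2012), pushing the deadline to 8 June 2016.
The automatic bankruptcy stay starting 5 January 2017 came too late — the period had run on 8 June 2016 — and so does not extend the deadline.
None of the other events listed affects the running of the period under the stated rules.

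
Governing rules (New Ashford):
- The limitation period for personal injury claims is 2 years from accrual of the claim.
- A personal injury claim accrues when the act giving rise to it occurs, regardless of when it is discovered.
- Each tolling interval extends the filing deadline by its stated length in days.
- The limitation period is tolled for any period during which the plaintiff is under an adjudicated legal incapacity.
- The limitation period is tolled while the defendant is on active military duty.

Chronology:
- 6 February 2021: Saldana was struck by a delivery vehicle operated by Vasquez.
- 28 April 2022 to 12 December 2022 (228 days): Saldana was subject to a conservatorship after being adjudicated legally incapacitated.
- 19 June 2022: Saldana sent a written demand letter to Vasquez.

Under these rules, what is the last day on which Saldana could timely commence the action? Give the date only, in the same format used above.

The claim accrued on 6 February 2021, when the wrongful act occurred.
Adding the 2 years base period to 6 February 2021 gives a deadline of 6 February 2023, before any tolling.
Because the plaintiff's legal incapacity ran from 28 April 2022 to 12 December 2022, the deadline is extended by 228 days to 22 September 2023.
None of the other events listed affects the running of the period under the stated rules.

22 September 2023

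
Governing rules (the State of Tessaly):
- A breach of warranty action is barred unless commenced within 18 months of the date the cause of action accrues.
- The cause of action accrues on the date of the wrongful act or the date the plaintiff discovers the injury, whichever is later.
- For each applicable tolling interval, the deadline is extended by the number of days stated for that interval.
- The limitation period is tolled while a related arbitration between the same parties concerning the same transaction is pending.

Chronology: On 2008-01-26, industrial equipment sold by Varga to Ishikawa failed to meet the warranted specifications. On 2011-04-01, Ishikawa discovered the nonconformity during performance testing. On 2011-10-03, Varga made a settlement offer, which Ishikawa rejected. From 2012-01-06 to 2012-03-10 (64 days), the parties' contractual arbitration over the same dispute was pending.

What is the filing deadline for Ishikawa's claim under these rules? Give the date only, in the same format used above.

2012-12-04

Taking the later of the act (2008-01-26) and discovery (2011-04-01), the claim accrued on 2011-04-01.
18 months from 2011-04-01 is 2012-10-01.
The period was tolled for 64 days by the pending related arbitration (2012-01-06 to 2012-03-10), pushing the deadline to 2012-12-04.
Nothing else in the chronology tolls or restarts the period.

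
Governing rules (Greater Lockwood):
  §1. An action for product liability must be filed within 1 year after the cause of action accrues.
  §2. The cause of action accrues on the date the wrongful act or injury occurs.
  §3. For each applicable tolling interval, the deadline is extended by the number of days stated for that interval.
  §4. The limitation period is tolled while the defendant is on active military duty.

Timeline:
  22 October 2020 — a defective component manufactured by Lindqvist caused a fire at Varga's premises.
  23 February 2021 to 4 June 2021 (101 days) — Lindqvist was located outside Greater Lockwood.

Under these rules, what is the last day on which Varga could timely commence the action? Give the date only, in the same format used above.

The cause of action accrued on 22 October 2020, the date of the act.
1 year from 22 October 2020 is 22 October 2021.
The defendant's absence from the jurisdiction from 23 February 2021 to 4 June 2021 does not toll the period, because no stated rule makes the defendant's absence a tolling event.

22 October 2021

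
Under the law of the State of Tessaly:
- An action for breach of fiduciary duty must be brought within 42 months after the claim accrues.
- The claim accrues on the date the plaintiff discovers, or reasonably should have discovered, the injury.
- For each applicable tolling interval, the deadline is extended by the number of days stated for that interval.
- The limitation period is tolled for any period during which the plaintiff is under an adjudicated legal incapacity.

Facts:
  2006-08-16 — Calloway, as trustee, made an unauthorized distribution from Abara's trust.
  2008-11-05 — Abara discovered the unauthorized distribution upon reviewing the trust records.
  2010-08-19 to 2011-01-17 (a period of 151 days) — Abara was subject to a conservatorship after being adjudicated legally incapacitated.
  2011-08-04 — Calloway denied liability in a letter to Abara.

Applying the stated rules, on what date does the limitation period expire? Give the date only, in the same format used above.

2012-10-03

Accrual is tied to discovery, so the period began on 2008-11-05 rather than on 2006-08-16 when the act occurred.
42 months from 2008-11-05 is 2012-05-05.
Because the plaintiff's legal incapacity ran from 2010-08-19 to 2011-01-17, the deadline is extended by 151 days to 2012-10-03.
Nothing else in the chronology tolls or restarts the period.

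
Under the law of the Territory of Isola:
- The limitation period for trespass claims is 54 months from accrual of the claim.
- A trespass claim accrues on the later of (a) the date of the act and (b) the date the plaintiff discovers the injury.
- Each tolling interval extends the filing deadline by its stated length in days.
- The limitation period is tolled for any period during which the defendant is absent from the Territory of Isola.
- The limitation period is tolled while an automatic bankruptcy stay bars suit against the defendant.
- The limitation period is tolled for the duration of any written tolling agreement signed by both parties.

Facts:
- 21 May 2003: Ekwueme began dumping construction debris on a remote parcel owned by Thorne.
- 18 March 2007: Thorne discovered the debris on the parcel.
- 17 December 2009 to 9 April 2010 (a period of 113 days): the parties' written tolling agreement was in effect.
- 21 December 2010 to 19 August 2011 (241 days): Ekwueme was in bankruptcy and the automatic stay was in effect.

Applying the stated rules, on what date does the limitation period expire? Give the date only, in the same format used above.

Because discovery on 18 March 2007 post-dates the 21 May 2003 act, accrual under the later-of rule falls on 18 March 2007.
54 months from 18 March 2007 is 18 September 2011.
Because the written tolling agreement ran from 17 December 2009 to 9 April 2010, the deadline is extended by 113 days to 9 January 2012.
Because the automatic bankruptcy stay ran from 21 December 2010 to 19 August 2011, the deadline is extended by 241 days to 6 September 2012.

6 September 2012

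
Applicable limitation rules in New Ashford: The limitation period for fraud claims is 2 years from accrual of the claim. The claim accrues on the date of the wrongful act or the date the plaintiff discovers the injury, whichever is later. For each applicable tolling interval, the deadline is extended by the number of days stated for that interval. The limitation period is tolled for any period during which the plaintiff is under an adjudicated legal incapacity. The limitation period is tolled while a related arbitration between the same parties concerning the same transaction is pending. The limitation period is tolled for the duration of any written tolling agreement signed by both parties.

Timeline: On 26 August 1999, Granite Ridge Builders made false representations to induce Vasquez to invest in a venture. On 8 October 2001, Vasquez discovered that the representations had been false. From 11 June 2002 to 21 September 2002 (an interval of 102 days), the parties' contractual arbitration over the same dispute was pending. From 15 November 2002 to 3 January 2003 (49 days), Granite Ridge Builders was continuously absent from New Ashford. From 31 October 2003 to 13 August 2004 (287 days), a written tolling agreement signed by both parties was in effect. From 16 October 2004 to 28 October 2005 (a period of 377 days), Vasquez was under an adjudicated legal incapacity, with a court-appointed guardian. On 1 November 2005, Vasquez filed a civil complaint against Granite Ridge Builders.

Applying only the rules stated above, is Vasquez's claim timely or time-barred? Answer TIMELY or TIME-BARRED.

Because discovery on 8 October 2001 post-dates the 26 August 1999 act, accrual under the later-of rule falls on 8 October 2001.
2 years from 8 October 2001 is 8 October 2003.
Because the pending related arbitration ran from 11 June 2002 to 21 September 2002, the deadline is extended by 102 days to 18 January 2004.
Because the written tolling agreement ran from 31 October 2003 to 13 August 2004, the deadline is extended by 287 days to 31 October 2004.
Because the plaintiff's legal incapacity ran from 16 October 2004 to 28 October 2005, the deadline is extended by 377 days to 12 November 2005.
No stated provision tolls the period for the defendant's absence, so the interval from 15 November 2002 to 3 January 2003 has no effect on the deadline.
Filing on 1 November 2005 beat the 12 November 2005 deadline — the action is timely.

TIMELY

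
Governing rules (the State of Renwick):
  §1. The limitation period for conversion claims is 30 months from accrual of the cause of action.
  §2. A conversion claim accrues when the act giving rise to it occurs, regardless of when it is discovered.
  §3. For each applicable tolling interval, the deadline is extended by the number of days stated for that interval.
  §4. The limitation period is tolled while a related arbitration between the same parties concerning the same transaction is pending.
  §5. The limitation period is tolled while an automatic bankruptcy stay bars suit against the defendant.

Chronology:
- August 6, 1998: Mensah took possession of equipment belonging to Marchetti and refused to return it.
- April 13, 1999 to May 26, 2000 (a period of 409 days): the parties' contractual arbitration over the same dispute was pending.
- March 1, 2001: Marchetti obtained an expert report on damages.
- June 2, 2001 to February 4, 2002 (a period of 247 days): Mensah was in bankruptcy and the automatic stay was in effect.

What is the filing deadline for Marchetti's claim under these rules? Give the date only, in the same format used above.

November 24, 2002

The claim accrued on August 6, 1998, when the wrongful act occurred.
The untolled deadline — 30 months after August 6, 1998 — is February 6, 2001.
The period was tolled for 409 days by the pending related arbitration (April 13, 1999 to May 26, 2000), pushing the deadline to March 22, 2002.
The automatic bankruptcy stay from June 2, 2001 to February 4, 2002 tolled the period for 247 days, extending the deadline to November 24, 2002.
The other events in the timeline have no effect on the limitation period under the stated rules.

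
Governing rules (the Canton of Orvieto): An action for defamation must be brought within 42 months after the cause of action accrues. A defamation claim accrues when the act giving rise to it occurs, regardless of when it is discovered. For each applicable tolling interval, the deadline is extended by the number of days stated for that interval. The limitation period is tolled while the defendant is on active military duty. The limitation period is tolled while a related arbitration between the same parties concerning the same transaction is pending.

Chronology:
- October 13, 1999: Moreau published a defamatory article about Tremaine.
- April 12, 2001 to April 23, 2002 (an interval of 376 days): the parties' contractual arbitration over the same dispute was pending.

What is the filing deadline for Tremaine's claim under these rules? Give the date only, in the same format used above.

April 23, 2004

The claim accrued on October 13, 1999, when the wrongful act occurred.
42 months from October 13, 1999 is April 13, 2003.
The pending related arbitration from April 12, 2001 to April 23, 2002 tolled the period for 376 days, extending the deadline to April 23, 2004.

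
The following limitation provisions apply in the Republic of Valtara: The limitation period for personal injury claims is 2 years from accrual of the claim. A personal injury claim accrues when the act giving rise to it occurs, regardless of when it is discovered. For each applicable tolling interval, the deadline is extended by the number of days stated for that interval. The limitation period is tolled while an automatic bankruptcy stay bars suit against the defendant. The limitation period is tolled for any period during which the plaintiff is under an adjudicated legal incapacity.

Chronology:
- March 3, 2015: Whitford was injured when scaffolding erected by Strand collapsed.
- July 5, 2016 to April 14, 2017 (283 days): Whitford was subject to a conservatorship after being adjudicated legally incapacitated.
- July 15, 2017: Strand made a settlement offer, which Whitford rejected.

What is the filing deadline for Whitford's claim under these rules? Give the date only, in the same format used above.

The claim accrued on March 3, 2015, the date of the act.
2 years from March 3, 2015 is March 3, 2017.
The plaintiff's legal incapacity from July 5, 2016 to April 14, 2017 tolled the period for 283 days, extending the deadline to December 11, 2017.
None of the other events listed affects the running of the period under the stated rules.

December 11, 2017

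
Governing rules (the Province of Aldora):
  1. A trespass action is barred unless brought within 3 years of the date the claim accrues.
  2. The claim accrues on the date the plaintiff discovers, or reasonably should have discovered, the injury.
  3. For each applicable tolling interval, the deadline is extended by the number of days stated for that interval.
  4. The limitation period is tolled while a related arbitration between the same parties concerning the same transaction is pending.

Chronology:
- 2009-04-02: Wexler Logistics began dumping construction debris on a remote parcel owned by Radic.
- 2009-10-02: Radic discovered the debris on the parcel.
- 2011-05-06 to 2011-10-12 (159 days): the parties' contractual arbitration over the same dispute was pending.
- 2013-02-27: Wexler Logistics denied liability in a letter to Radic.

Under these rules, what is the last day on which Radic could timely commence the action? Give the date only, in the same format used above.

The claim did not accrue until Radic discovered the injury on 2009-10-02; the 2009-04-02 act date does not start the clock under the stated rule.
3 years from 2009-10-02 is 2012-10-02.
The pending related arbitration from 2011-05-06 to 2011-10-12 tolled the period for 159 days, extending the deadline to 2013-03-10.
None of the other events listed affects the running of the period under the stated rules.

2013-03-10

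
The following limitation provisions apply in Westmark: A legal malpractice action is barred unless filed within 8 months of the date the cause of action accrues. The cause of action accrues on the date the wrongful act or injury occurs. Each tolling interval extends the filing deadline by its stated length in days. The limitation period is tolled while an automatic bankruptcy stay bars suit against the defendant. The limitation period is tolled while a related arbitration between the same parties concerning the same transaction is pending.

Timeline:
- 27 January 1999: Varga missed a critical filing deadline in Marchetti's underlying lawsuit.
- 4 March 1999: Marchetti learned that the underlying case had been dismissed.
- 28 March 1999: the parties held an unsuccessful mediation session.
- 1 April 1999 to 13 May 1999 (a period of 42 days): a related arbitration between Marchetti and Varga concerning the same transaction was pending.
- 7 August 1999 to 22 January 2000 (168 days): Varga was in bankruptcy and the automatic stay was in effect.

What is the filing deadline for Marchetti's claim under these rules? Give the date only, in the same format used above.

The claim accrued on 27 January 1999, when the wrongful act occurred; under the stated occurrence rule the 4 March 1999 discovery does not delay accrual.
8 months from 27 January 1999 is 27 September 1999.
The period was tolled for 42 days by the pending related arbitration (1 April 1999 to 13 May 1999), pushing the deadline to 8 November 1999.
The period was tolled for 168 days by the automatic bankruptcy stay (7 August 1999 to 22 January 2000), pushing the deadline to 24 April 2000.
Nothing else in the chronology tolls or restarts the period.

24 April 2000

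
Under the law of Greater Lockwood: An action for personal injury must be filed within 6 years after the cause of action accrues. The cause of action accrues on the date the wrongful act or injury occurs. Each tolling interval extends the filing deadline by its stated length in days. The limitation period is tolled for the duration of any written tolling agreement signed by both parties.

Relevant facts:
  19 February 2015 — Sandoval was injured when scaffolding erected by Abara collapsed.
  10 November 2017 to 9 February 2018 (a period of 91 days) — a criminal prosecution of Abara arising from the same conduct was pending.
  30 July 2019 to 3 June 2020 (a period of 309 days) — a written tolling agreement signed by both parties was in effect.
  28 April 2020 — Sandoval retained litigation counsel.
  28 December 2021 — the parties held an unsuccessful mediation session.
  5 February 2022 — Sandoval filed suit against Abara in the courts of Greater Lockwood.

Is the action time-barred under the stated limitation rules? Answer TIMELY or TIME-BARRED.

The cause of action accrued on 19 February 2015, the date of the act.
Adding the 6 years base period to 19 February 2015 gives a deadline of 19 February 2021, before any tolling.
The written tolling agreement from 30 July 2019 to 3 June 2020 tolled the period for 309 days, extending the deadline to 25 December 2021.
The pending criminal prosecution from 10 November 2017 to 9 February 2018 does not toll the period, because no stated rule makes a criminal prosecution a tolling event.
Nothing else in the chronology tolls or restarts the period.
The 5 February 2022 filing falls after the 25 December 2021 deadline; the claim is time-barred.

TIME-BARRED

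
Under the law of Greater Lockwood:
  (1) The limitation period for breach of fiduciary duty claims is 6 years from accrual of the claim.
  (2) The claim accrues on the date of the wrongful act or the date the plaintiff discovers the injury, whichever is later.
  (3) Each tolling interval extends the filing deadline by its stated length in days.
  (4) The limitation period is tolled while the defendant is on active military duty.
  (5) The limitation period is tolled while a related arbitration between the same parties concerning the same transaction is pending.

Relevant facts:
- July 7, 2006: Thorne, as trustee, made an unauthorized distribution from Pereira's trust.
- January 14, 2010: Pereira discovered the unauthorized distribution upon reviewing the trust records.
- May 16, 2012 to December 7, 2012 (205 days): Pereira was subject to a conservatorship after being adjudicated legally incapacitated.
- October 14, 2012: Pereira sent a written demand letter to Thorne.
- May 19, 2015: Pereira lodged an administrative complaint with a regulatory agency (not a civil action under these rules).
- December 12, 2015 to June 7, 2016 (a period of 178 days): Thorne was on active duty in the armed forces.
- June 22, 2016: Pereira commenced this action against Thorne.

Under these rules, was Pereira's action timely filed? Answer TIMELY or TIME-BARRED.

TIMELY

Because discovery on January 14, 2010 post-dates the July 7, 2006 act, accrual under the later-of rule falls on January 14, 2010.
6 years from January 14, 2010 is January 14, 2016.
Because the defendant's active military service ran from December 12, 2015 to June 7, 2016, the deadline is extended by 178 days to July 10, 2016.
The plaintiff's legal incapacity from May 16, 2012 to December 7, 2012 does not toll the period, because no stated rule makes the plaintiff's incapacity a tolling event.
None of the other events listed affects the running of the period under the stated rules.
Filing on June 22, 2016 beat the July 10, 2016 deadline — the action is timely.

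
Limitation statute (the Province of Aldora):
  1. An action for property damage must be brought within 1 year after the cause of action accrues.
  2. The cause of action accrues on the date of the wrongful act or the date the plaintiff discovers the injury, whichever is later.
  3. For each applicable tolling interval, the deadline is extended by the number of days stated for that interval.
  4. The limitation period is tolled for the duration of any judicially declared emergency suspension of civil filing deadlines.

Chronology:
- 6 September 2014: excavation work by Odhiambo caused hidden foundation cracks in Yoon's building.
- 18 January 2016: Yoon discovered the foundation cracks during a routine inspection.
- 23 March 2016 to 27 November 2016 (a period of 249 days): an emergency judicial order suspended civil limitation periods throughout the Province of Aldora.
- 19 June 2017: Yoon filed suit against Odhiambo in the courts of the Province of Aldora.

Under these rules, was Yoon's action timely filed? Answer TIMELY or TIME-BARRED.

TIMELY

Because discovery on 18 January 2016 post-dates the 6 September 2014 act, accrual under the later-of rule falls on 18 January 2016.
Adding the 1 year base period to 18 January 2016 gives a deadline of 18 January 2017, before any tolling.
Because the emergency suspension of filing deadlines ran from 23 March 2016 to 27 November 2016, the deadline is extended by 249 days to 24 September 2017.
The 19 June 2017 filing precedes the 24 September 2017 deadline; the claim is timely.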